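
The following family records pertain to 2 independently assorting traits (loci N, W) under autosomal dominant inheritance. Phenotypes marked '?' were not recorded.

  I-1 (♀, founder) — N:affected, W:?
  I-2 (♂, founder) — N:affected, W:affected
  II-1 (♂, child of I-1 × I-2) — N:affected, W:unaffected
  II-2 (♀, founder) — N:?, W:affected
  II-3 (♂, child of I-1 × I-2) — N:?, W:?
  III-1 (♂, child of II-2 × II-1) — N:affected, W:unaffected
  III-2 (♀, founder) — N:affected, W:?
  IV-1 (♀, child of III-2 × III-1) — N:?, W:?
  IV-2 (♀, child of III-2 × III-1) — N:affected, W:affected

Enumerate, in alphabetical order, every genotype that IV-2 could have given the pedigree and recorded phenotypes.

N/I-1 aff ·: Nn|NN
N/I-2 aff ·: Nn|NN
N/II-1 aff I-1×I-2: Nn|NN
N/II-2 ? ·: nn|Nn|NN
N/II-3 ? I-1×I-2: nn|Nn|NN
N/III-1 aff II-2×II-1: Nn|NN
N/III-2 aff ·: Nn|NN
N/IV-1 ? III-2×III-1: nn|Nn|NN
N/IV-2 aff III-2×III-1: Nn|NN
⇒ N over [I-1,I-2,II-1,II-2,II-3,III-1,III-2,IV-1,IV-2]: 520 consistent
W/I-1 ? ·: ww|Ww
W/I-2 aff ·: Ww
W/II-1 un I-1×I-2: ww
W/II-2 aff ·: Ww
W/II-3 ? I-1×I-2: ww|Ww|WW
W/III-1 un II-2×II-1: ww
W/III-2 ? ·: Ww|WW
W/IV-1 ? III-2×III-1: ww|Ww
W/IV-2 aff III-2×III-1: Ww
⇒ W over [I-1,I-2,II-1,II-2,II-3,III-1,III-2,IV-1,IV-2]: 15 consistent

IV-2 ∈ {NN Ww, Nn Ww}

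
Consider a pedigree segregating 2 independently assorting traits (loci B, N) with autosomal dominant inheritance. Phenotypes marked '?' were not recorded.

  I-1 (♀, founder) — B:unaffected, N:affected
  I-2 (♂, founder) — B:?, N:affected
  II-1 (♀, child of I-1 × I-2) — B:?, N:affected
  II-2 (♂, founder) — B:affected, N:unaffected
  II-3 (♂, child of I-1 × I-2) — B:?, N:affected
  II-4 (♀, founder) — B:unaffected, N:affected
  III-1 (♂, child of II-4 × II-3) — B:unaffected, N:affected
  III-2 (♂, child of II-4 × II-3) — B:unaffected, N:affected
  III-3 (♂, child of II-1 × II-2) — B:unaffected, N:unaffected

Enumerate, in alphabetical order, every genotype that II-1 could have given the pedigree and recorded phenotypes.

II-1 ∈ {Bb Nn, bb Nn}

B/I-1 un ·: bb
B/I-2 ? ·: bb|Bb|BB
B/II-1 ? I-1×I-2: bb|Bb
B/II-2 aff ·: Bb
B/II-3 ? I-1×I-2: bb|Bb
B/II-4 un ·: bb
B/III-1 un II-4×II-3: bb
B/III-2 un II-4×II-3: bb
B/III-3 un II-1×II-2: bb
⇒ B over [I-1,I-2,II-1,II-2,II-3,II-4,III-1,III-2,III-3]: 6 consistent
N/I-1 aff ·: Nn|NN
N/I-2 aff ·: Nn|NN
N/II-1 aff I-1×I-2: Nn
N/II-2 un ·: nn
N/II-3 aff I-1×I-2: Nn|NN
N/II-4 aff ·: Nn|NN
N/III-1 aff II-4×II-3: Nn|NN
N/III-2 aff II-4×II-3: Nn|NN
N/III-3 un II-1×II-2: nn
⇒ N over [I-1,I-2,II-1,II-2,II-3,II-4,III-1,III-2,III-3]: 39 consistent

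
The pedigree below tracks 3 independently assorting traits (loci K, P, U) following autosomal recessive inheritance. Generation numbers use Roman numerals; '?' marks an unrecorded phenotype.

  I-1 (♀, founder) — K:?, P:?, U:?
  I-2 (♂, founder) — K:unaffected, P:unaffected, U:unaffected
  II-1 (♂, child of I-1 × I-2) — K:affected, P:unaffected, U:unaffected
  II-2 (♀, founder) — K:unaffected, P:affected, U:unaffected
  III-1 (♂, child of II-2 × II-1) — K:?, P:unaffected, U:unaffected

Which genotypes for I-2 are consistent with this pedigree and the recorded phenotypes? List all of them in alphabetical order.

K/I-1 ? ·: Kk|kk
K/I-2 un ·: Kk
K/II-1 aff I-1×I-2: kk
K/II-2 un ·: KK|Kk
K/III-1 ? II-2×II-1: Kk|kk
⇒ K over [I-1,I-2,II-1,II-2,III-1]: 6 consistent
P/I-1 ? ·: PP|Pp|pp
P/I-2 un ·: PP|Pp
P/II-1 un I-1×I-2: PP|Pp
P/II-2 aff ·: pp
P/III-1 un II-2×II-1: Pp
⇒ P over [I-1,I-2,II-1,II-2,III-1]: 9 consistent
U/I-1 ? ·: UU|Uu|uu
U/I-2 un ·: UU|Uu
U/II-1 un I-1×I-2: UU|Uu
U/II-2 un ·: UU|Uu
U/III-1 un II-2×II-1: UU|Uu
⇒ U over [I-1,I-2,II-1,II-2,III-1]: 32 consistent

I-2 ∈ {Kk PP UU, Kk PP Uu, Kk Pp UU, Kk Pp Uu}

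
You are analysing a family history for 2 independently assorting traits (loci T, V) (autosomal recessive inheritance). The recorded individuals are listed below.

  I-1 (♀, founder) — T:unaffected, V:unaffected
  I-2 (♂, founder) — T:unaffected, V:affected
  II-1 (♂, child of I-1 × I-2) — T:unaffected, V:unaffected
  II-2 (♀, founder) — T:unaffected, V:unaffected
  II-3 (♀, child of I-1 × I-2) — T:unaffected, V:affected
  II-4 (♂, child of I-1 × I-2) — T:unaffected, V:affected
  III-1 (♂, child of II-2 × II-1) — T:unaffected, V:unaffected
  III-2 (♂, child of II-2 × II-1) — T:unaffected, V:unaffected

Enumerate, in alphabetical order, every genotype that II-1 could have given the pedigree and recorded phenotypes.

II-1 ∈ {TT Vv, Tt Vv}

T/I-1 un ·: TT|Tt
T/I-2 un ·: TT|Tt
T/II-1 un I-1×I-2: TT|Tt
T/II-2 un ·: TT|Tt
T/II-3 un I-1×I-2: TT|Tt
T/II-4 un I-1×I-2: TT|Tt
T/III-1 un II-2×II-1: TT|Tt
T/III-2 un II-2×II-1: TT|Tt
⇒ T over [I-1,I-2,II-1,II-2,II-3,II-4,III-1,III-2]: 161 consistent
V/I-1 un ·: Vv
V/I-2 aff ·: vv
V/II-1 un I-1×I-2: Vv
V/II-2 un ·: VV|Vv
V/II-3 aff I-1×I-2: vv
V/II-4 aff I-1×I-2: vv
V/III-1 un II-2×II-1: VV|Vv
V/III-2 un II-2×II-1: VV|Vv
⇒ V over [I-1,I-2,II-1,II-2,II-3,II-4,III-1,III-2]: 8 consistent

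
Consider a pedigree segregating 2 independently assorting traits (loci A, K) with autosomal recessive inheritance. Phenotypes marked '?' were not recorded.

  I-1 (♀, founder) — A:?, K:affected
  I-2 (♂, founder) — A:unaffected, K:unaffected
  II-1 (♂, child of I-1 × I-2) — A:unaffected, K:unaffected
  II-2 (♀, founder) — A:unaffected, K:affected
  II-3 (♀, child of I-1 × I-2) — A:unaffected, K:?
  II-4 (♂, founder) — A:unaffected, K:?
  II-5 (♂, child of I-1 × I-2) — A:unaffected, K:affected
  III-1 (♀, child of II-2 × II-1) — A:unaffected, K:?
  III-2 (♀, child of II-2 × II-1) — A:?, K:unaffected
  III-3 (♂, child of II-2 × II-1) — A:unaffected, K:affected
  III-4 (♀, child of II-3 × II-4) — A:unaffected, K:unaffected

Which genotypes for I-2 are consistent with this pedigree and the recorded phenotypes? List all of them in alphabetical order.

I-2 ∈ {AA Kk, Aa Kk}

A/I-1 ? ·: AA|Aa|aa
A/I-2 un ·: AA|Aa
A/II-1 un I-1×I-2: AA|Aa
A/II-2 un ·: AA|Aa
A/II-3 un I-1×I-2: AA|Aa
A/II-4 un ·: AA|Aa
A/II-5 un I-1×I-2: AA|Aa
A/III-1 un II-2×II-1: AA|Aa
A/III-2 ? II-2×II-1: AA|Aa|aa
A/III-3 un II-2×II-1: AA|Aa
A/III-4 un II-3×II-4: AA|Aa
⇒ A over [I-1,I-2,II-1,II-2,II-3,II-4,II-5,III-1,III-2,III-3,III-4]: 1405 consistent
K/I-1 aff ·: kk
K/I-2 un ·: Kk
K/II-1 un I-1×I-2: Kk
K/II-2 aff ·: kk
K/II-3 ? I-1×I-2: Kk|kk
K/II-4 ? ·: KK|Kk|kk
K/II-5 aff I-1×I-2: kk
K/III-1 ? II-2×II-1: Kk|kk
K/III-2 un II-2×II-1: Kk
K/III-3 aff II-2×II-1: kk
K/III-4 un II-3×II-4: KK|Kk
⇒ K over [I-1,I-2,II-1,II-2,II-3,II-4,II-5,III-1,III-2,III-3,III-4]: 14 consistent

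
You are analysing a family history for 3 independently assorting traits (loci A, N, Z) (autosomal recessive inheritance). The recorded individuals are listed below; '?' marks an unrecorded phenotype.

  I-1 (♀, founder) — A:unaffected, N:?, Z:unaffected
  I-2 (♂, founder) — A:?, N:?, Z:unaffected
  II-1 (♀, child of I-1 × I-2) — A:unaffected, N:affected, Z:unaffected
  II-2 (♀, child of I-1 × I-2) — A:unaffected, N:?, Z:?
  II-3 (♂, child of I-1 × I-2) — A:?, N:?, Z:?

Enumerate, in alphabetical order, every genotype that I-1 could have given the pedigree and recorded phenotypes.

A/I-1 un ·: AA|Aa
A/I-2 ? ·: AA|Aa|aa
A/II-1 un I-1×I-2: AA|Aa
A/II-2 un I-1×I-2: AA|Aa
A/II-3 ? I-1×I-2: AA|Aa|aa
⇒ A over [I-1,I-2,II-1,II-2,II-3]: 32 consistent
N/I-1 ? ·: Nn|nn
N/I-2 ? ·: Nn|nn
N/II-1 aff I-1×I-2: nn
N/II-2 ? I-1×I-2: NN|Nn|nn
N/II-3 ? I-1×I-2: NN|Nn|nn
⇒ N over [I-1,I-2,II-1,II-2,II-3]: 18 consistent
Z/I-1 un ·: ZZ|Zz
Z/I-2 un ·: ZZ|Zz
Z/II-1 un I-1×I-2: ZZ|Zz
Z/II-2 ? I-1×I-2: ZZ|Zz|zz
Z/II-3 ? I-1×I-2: ZZ|Zz|zz
⇒ Z over [I-1,I-2,II-1,II-2,II-3]: 35 consistent

I-1 ∈ {AA Nn ZZ, AA Nn Zz, AA nn ZZ, AA nn Zz, Aa Nn ZZ, Aa Nn Zz, Aa nn ZZ, Aa nn Zz}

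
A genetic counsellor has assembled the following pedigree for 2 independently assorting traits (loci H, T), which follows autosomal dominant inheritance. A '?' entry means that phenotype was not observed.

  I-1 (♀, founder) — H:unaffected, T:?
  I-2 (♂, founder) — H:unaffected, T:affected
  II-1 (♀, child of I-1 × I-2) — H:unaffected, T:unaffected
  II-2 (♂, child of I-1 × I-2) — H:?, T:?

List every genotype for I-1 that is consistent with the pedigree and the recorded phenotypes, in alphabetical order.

H/I-1 un ·: hh
H/I-2 un ·: hh
H/II-1 un I-1×I-2: hh
H/II-2 ? I-1×I-2: hh
⇒ H over [I-1,I-2,II-1,II-2]: 1 consistent
T/I-1 ? ·: tt|Tt
T/I-2 aff ·: Tt
T/II-1 un I-1×I-2: tt
T/II-2 ? I-1×I-2: tt|Tt|TT
⇒ T over [I-1,I-2,II-1,II-2]: 5 consistent

I-1 ∈ {hh Tt, hh tt}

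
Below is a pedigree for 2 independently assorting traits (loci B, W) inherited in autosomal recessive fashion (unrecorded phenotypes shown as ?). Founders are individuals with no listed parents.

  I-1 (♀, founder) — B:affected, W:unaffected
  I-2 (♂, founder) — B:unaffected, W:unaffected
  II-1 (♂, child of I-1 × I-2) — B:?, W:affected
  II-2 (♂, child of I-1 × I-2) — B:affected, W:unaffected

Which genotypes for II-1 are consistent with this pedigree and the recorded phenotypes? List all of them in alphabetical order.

B/I-1 aff ·: bb
B/I-2 un ·: Bb
B/II-1 ? I-1×I-2: Bb|bb
B/II-2 aff I-1×I-2: bb
⇒ B over [I-1,I-2,II-1,II-2]: 2 consistent
W/I-1 un ·: Ww
W/I-2 un ·: Ww
W/II-1 aff I-1×I-2: ww
W/II-2 un I-1×I-2: WW|Ww
⇒ W over [I-1,I-2,II-1,II-2]: 2 consistent

II-1 ∈ {Bb ww, bb ww}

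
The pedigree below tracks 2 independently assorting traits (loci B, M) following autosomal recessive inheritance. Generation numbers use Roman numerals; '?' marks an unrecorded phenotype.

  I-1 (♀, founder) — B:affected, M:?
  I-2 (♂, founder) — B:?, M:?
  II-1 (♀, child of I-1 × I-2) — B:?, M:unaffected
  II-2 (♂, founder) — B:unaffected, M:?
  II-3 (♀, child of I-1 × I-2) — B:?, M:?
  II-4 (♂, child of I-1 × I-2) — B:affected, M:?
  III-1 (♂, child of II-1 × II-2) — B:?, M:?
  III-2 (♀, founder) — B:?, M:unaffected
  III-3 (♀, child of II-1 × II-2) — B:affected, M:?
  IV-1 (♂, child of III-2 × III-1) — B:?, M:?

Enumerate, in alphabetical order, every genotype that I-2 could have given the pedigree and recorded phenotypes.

B/I-1 aff ·: bb
B/I-2 ? ·: Bb|bb
B/II-1 ? I-1×I-2: Bb|bb
B/II-2 un ·: Bb
B/II-3 ? I-1×I-2: Bb|bb
B/II-4 aff I-1×I-2: bb
B/III-1 ? II-1×II-2: BB|Bb|bb
B/III-2 ? ·: BB|Bb|bb
B/III-3 aff II-1×II-2: bb
B/IV-1 ? III-2×III-1: BB|Bb|bb
⇒ B over [I-1,I-2,II-1,II-2,II-3,II-4,III-1,III-2,III-3,IV-1]: 63 consistent
M/I-1 ? ·: MM|Mm|mm
M/I-2 ? ·: MM|Mm|mm
M/II-1 un I-1×I-2: MM|Mm
M/II-2 ? ·: MM|Mm|mm
M/II-3 ? I-1×I-2: MM|Mm|mm
M/II-4 ? I-1×I-2: MM|Mm|mm
M/III-1 ? II-1×II-2: MM|Mm|mm
M/III-2 un ·: MM|Mm
M/III-3 ? II-1×II-2: MM|Mm|mm
M/IV-1 ? III-2×III-1: MM|Mm|mm
⇒ M over [I-1,I-2,II-1,II-2,II-3,II-4,III-1,III-2,III-3,IV-1]: 2187 consistent

I-2 ∈ {Bb MM, Bb Mm, Bb mm, bb MM, bb Mm, bb mm}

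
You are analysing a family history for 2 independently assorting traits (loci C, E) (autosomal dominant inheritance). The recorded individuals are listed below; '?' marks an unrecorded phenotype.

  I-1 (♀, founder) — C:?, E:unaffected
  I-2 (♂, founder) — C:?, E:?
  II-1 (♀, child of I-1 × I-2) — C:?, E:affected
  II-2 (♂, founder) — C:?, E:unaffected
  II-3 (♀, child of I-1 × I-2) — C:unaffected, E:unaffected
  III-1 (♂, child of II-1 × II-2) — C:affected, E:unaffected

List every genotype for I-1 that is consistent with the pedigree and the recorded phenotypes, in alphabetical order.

C/I-1 ? ·: cc|Cc
C/I-2 ? ·: cc|Cc
C/II-1 ? I-1×I-2: cc|Cc|CC
C/II-2 ? ·: cc|Cc|CC
C/II-3 un I-1×I-2: cc
C/III-1 aff II-1×II-2: Cc|CC
⇒ C over [I-1,I-2,II-1,II-2,II-3,III-1]: 27 consistent
E/I-1 un ·: ee
E/I-2 ? ·: Ee
E/II-1 aff I-1×I-2: Ee
E/II-2 un ·: ee
E/II-3 un I-1×I-2: ee
E/III-1 un II-1×II-2: ee
⇒ E over [I-1,I-2,II-1,II-2,II-3,III-1]: 1 consistent

I-1 ∈ {Cc ee, cc ee}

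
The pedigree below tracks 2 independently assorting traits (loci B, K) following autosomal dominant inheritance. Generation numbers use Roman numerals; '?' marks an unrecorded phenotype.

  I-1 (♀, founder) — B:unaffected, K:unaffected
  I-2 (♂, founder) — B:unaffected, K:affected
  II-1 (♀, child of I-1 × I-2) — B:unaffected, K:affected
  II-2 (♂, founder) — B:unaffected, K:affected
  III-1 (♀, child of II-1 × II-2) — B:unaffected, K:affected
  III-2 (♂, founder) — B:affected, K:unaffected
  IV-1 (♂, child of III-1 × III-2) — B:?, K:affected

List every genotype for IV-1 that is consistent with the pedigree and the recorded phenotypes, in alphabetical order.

IV-1 ∈ {Bb Kk, bb Kk}

B/I-1 un ·: bb
B/I-2 un ·: bb
B/II-1 un I-1×I-2: bb
B/II-2 un ·: bb
B/III-1 un II-1×II-2: bb
B/III-2 aff ·: Bb|BB
B/IV-1 ? III-1×III-2: bb|Bb
⇒ B over [I-1,I-2,II-1,II-2,III-1,III-2,IV-1]: 3 consistent
K/I-1 un ·: kk
K/I-2 aff ·: Kk|KK
K/II-1 aff I-1×I-2: Kk
K/II-2 aff ·: Kk|KK
K/III-1 aff II-1×II-2: Kk|KK
K/III-2 un ·: kk
K/IV-1 aff III-1×III-2: Kk
⇒ K over [I-1,I-2,II-1,II-2,III-1,III-2,IV-1]: 8 consistent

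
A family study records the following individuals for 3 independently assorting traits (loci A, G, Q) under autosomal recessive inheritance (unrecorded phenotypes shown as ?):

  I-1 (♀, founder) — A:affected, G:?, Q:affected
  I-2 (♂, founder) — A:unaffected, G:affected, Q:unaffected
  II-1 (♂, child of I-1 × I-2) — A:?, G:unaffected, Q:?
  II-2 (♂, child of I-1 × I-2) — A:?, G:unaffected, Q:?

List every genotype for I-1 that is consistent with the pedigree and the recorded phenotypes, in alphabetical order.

I-1 ∈ {aa GG qq, aa Gg qq}

A/I-1 aff ·: aa
A/I-2 un ·: AA|Aa
A/II-1 ? I-1×I-2: Aa|aa
A/II-2 ? I-1×I-2: Aa|aa
⇒ A over [I-1,I-2,II-1,II-2]: 5 consistent
G/I-1 ? ·: GG|Gg
G/I-2 aff ·: gg
G/II-1 un I-1×I-2: Gg
G/II-2 un I-1×I-2: Gg
⇒ G over [I-1,I-2,II-1,II-2]: 2 consistent
Q/I-1 aff ·: qq
Q/I-2 un ·: QQ|Qq
Q/II-1 ? I-1×I-2: Qq|qq
Q/II-2 ? I-1×I-2: Qq|qq
⇒ Q over [I-1,I-2,II-1,II-2]: 5 consistent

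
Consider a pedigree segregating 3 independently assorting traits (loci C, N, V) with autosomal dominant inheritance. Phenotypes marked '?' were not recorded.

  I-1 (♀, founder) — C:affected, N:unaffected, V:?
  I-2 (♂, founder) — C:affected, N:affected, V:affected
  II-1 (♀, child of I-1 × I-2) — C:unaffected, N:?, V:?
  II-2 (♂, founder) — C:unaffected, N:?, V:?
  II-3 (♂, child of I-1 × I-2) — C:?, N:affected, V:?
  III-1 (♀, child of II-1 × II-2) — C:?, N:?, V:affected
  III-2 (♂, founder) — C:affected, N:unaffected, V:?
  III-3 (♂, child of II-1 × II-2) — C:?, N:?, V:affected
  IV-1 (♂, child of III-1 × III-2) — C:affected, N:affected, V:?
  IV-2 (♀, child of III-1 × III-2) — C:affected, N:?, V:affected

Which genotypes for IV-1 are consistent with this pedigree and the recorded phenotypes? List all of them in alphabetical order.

IV-1 ∈ {Cc Nn VV, Cc Nn Vv, Cc Nn vv}

C/I-1 aff ·: Cc
C/I-2 aff ·: Cc
C/II-1 un I-1×I-2: cc
C/II-2 un ·: cc
C/II-3 ? I-1×I-2: cc|Cc|CC
C/III-1 ? II-1×II-2: cc
C/III-2 aff ·: Cc|CC
C/III-3 ? II-1×II-2: cc
C/IV-1 aff III-1×III-2: Cc
C/IV-2 aff III-1×III-2: Cc
⇒ C over [I-1,I-2,II-1,II-2,II-3,III-1,III-2,III-3,IV-1,IV-2]: 6 consistent
N/I-1 un ·: nn
N/I-2 aff ·: Nn|NN
N/II-1 ? I-1×I-2: nn|Nn
N/II-2 ? ·: nn|Nn|NN
N/II-3 aff I-1×I-2: Nn
N/III-1 ? II-1×II-2: Nn|NN
N/III-2 un ·: nn
N/III-3 ? II-1×II-2: nn|Nn|NN
N/IV-1 aff III-1×III-2: Nn
N/IV-2 ? III-1×III-2: nn|Nn
⇒ N over [I-1,I-2,II-1,II-2,II-3,III-1,III-2,III-3,IV-1,IV-2]: 44 consistent
V/I-1 ? ·: vv|Vv|VV
V/I-2 aff ·: Vv|VV
V/II-1 ? I-1×I-2: vv|Vv|VV
V/II-2 ? ·: vv|Vv|VV
V/II-3 ? I-1×I-2: vv|Vv|VV
V/III-1 aff II-1×II-2: Vv|VV
V/III-2 ? ·: vv|Vv|VV
V/III-3 aff II-1×II-2: Vv|VV
V/IV-1 ? III-1×III-2: vv|Vv|VV
V/IV-2 aff III-1×III-2: Vv|VV
⇒ V over [I-1,I-2,II-1,II-2,II-3,III-1,III-2,III-3,IV-1,IV-2]: 1392 consistent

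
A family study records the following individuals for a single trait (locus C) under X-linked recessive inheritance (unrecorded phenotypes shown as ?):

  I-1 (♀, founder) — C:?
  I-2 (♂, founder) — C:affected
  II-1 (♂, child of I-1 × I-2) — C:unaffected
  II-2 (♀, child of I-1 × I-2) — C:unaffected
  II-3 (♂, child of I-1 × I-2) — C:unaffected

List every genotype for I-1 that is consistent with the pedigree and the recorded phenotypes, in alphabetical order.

I-1 ∈ {X^CX^C, X^CX^c}

C/I-1 ? ·: X^CX^C|X^CX^c
C/I-2 aff ·: X^cY
C/II-1 un I-1×I-2: X^CY
C/II-2 un I-1×I-2: X^CX^c
C/II-3 un I-1×I-2: X^CY
⇒ C over [I-1,I-2,II-1,II-2,II-3]: 2 consistent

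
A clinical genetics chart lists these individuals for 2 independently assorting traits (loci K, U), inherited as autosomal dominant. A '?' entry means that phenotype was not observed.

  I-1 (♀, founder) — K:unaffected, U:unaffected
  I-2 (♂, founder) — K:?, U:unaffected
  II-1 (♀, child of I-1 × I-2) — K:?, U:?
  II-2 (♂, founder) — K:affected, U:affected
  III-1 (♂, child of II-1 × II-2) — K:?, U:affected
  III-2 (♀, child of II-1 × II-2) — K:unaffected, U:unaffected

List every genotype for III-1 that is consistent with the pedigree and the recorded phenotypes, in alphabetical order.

K/I-1 un ·: kk
K/I-2 ? ·: kk|Kk|KK
K/II-1 ? I-1×I-2: kk|Kk
K/II-2 aff ·: Kk
K/III-1 ? II-1×II-2: kk|Kk|KK
K/III-2 un II-1×II-2: kk
⇒ K over [I-1,I-2,II-1,II-2,III-1,III-2]: 10 consistent
U/I-1 un ·: uu
U/I-2 un ·: uu
U/II-1 ? I-1×I-2: uu
U/II-2 aff ·: Uu
U/III-1 aff II-1×II-2: Uu
U/III-2 un II-1×II-2: uu
⇒ U over [I-1,I-2,II-1,II-2,III-1,III-2]: 1 consistent

III-1 ∈ {KK Uu, Kk Uu, kk Uu}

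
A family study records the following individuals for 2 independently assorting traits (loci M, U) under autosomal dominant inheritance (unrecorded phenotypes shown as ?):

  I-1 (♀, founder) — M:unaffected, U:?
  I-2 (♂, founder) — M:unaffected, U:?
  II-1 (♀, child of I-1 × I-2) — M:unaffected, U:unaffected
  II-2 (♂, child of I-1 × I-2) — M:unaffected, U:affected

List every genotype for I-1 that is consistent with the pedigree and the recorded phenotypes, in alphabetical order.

I-1 ∈ {mm Uu, mm uu}

M/I-1 un ·: mm
M/I-2 un ·: mm
M/II-1 un I-1×I-2: mm
M/II-2 un I-1×I-2: mm
⇒ M over [I-1,I-2,II-1,II-2]: 1 consistent
U/I-1 ? ·: uu|Uu
U/I-2 ? ·: uu|Uu
U/II-1 un I-1×I-2: uu
U/II-2 aff I-1×I-2: Uu|UU
⇒ U over [I-1,I-2,II-1,II-2]: 4 consistent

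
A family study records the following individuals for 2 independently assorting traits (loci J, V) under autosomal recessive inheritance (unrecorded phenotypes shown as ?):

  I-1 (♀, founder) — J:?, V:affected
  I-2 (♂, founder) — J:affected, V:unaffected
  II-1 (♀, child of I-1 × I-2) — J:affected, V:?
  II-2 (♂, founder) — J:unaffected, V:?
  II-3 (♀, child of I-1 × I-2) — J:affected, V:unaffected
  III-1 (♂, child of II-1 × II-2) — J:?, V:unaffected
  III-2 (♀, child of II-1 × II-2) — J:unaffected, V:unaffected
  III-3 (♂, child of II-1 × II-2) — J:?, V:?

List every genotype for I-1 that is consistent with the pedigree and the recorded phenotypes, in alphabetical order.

I-1 ∈ {Jj vv, jj vv}

J/I-1 ? ·: Jj|jj
J/I-2 aff ·: jj
J/II-1 aff I-1×I-2: jj
J/II-2 un ·: JJ|Jj
J/II-3 aff I-1×I-2: jj
J/III-1 ? II-1×II-2: Jj|jj
J/III-2 un II-1×II-2: Jj
J/III-3 ? II-1×II-2: Jj|jj
⇒ J over [I-1,I-2,II-1,II-2,II-3,III-1,III-2,III-3]: 10 consistent
V/I-1 aff ·: vv
V/I-2 un ·: VV|Vv
V/II-1 ? I-1×I-2: Vv|vv
V/II-2 ? ·: VV|Vv|vv
V/II-3 un I-1×I-2: Vv
V/III-1 un II-1×II-2: VV|Vv
V/III-2 un II-1×II-2: VV|Vv
V/III-3 ? II-1×II-2: VV|Vv|vv
⇒ V over [I-1,I-2,II-1,II-2,II-3,III-1,III-2,III-3]: 47 consistent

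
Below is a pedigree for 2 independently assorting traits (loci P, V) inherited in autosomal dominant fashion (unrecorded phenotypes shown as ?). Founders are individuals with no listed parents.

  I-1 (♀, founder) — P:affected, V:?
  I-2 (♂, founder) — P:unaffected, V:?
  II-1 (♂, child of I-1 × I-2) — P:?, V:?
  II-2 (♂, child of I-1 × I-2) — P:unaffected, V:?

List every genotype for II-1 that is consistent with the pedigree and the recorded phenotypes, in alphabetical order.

P/I-1 aff ·: Pp
P/I-2 un ·: pp
P/II-1 ? I-1×I-2: pp|Pp
P/II-2 un I-1×I-2: pp
⇒ P over [I-1,I-2,II-1,II-2]: 2 consistent
V/I-1 ? ·: vv|Vv|VV
V/I-2 ? ·: vv|Vv|VV
V/II-1 ? I-1×I-2: vv|Vv|VV
V/II-2 ? I-1×I-2: vv|Vv|VV
⇒ V over [I-1,I-2,II-1,II-2]: 29 consistent

II-1 ∈ {Pp VV, Pp Vv, Pp vv, pp VV, pp Vv, pp vv}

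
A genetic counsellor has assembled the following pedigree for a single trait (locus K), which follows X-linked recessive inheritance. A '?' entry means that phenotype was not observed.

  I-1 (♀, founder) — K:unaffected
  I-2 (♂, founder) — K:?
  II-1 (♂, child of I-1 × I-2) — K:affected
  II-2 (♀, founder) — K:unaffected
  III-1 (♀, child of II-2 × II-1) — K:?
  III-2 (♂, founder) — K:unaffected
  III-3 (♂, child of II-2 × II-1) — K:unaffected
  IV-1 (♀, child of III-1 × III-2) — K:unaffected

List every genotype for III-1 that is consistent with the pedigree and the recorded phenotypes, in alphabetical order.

III-1 ∈ {X^KX^k, X^kX^k}

K/I-1 un ·: X^KX^k
K/I-2 ? ·: X^KY|X^kY
K/II-1 aff I-1×I-2: X^kY
K/II-2 un ·: X^KX^K|X^KX^k
K/III-1 ? II-2×II-1: X^KX^k|X^kX^k
K/III-2 un ·: X^KY
K/III-3 un II-2×II-1: X^KY
K/IV-1 un III-1×III-2: X^KX^K|X^KX^k
⇒ K over [I-1,I-2,II-1,II-2,III-1,III-2,III-3,IV-1]: 10 consistent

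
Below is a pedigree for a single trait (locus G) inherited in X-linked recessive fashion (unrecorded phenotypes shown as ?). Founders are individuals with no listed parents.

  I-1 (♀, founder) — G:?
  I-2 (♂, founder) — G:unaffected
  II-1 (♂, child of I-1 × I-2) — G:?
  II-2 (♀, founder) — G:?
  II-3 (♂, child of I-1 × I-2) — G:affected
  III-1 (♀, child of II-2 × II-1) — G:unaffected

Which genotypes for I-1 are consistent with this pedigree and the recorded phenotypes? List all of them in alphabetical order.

G/I-1 ? ·: X^GX^g|X^gX^g
G/I-2 un ·: X^GY
G/II-1 ? I-1×I-2: X^GY|X^gY
G/II-2 ? ·: X^GX^G|X^GX^g|X^gX^g
G/II-3 aff I-1×I-2: X^gY
G/III-1 un II-2×II-1: X^GX^G|X^GX^g
⇒ G over [I-1,I-2,II-1,II-2,II-3,III-1]: 8 consistent

I-1 ∈ {X^GX^g, X^gX^g}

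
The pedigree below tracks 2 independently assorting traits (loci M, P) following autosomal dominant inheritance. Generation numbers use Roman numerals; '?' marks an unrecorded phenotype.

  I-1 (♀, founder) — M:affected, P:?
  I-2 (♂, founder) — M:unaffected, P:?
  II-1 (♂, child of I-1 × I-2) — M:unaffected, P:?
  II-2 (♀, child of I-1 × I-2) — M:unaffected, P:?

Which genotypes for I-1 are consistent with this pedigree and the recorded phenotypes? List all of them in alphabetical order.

I-1 ∈ {Mm PP, Mm Pp, Mm pp}

M/I-1 aff ·: Mm
M/I-2 un ·: mm
M/II-1 un I-1×I-2: mm
M/II-2 un I-1×I-2: mm
⇒ M over [I-1,I-2,II-1,II-2]: 1 consistent
P/I-1 ? ·: pp|Pp|PP
P/I-2 ? ·: pp|Pp|PP
P/II-1 ? I-1×I-2: pp|Pp|PP
P/II-2 ? I-1×I-2: pp|Pp|PP
⇒ P over [I-1,I-2,II-1,II-2]: 29 consistent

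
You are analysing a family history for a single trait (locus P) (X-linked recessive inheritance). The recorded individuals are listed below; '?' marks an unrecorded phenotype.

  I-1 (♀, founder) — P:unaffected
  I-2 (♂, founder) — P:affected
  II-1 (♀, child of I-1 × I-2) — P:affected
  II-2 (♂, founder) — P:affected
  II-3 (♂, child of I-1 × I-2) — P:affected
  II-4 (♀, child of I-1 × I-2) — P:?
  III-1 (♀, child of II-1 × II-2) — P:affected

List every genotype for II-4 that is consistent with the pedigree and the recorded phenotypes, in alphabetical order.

P/I-1 un ·: X^PX^p
P/I-2 aff ·: X^pY
P/II-1 aff I-1×I-2: X^pX^p
P/II-2 aff ·: X^pY
P/II-3 aff I-1×I-2: X^pY
P/II-4 ? I-1×I-2: X^PX^p|X^pX^p
P/III-1 aff II-1×II-2: X^pX^p
⇒ P over [I-1,I-2,II-1,II-2,II-3,II-4,III-1]: 2 consistent

II-4 ∈ {X^PX^p, X^pX^p}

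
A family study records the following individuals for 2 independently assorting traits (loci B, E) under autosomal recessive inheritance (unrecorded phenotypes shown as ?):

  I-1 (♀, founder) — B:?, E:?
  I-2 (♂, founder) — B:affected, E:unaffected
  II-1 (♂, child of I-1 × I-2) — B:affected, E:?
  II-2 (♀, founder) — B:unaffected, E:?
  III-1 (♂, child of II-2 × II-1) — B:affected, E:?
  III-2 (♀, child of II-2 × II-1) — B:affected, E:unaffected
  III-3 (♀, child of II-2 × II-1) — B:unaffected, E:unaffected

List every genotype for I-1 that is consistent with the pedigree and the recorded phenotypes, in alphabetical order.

B/I-1 ? ·: Bb|bb
B/I-2 aff ·: bb
B/II-1 aff I-1×I-2: bb
B/II-2 un ·: Bb
B/III-1 aff II-2×II-1: bb
B/III-2 aff II-2×II-1: bb
B/III-3 un II-2×II-1: Bb
⇒ B over [I-1,I-2,II-1,II-2,III-1,III-2,III-3]: 2 consistent
E/I-1 ? ·: EE|Ee|ee
E/I-2 un ·: EE|Ee
E/II-1 ? I-1×I-2: EE|Ee|ee
E/II-2 ? ·: EE|Ee|ee
E/III-1 ? II-2×II-1: EE|Ee|ee
E/III-2 un II-2×II-1: EE|Ee
E/III-3 un II-2×II-1: EE|Ee
⇒ E over [I-1,I-2,II-1,II-2,III-1,III-2,III-3]: 156 consistent

I-1 ∈ {Bb EE, Bb Ee, Bb ee, bb EE, bb Ee, bb ee}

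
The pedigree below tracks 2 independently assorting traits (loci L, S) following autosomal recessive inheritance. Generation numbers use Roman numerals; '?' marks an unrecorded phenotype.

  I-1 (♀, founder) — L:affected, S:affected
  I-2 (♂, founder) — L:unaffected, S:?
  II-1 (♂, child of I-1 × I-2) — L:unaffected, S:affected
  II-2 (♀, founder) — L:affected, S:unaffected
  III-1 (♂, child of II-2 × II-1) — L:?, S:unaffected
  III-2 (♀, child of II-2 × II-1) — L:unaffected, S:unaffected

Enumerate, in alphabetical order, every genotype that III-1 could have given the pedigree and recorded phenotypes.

III-1 ∈ {Ll Ss, ll Ss}

L/I-1 aff ·: ll
L/I-2 un ·: LL|Ll
L/II-1 un I-1×I-2: Ll
L/II-2 aff ·: ll
L/III-1 ? II-2×II-1: Ll|ll
L/III-2 un II-2×II-1: Ll
⇒ L over [I-1,I-2,II-1,II-2,III-1,III-2]: 4 consistent
S/I-1 aff ·: ss
S/I-2 ? ·: Ss|ss
S/II-1 aff I-1×I-2: ss
S/II-2 un ·: SS|Ss
S/III-1 un II-2×II-1: Ss
S/III-2 un II-2×II-1: Ss
⇒ S over [I-1,I-2,II-1,II-2,III-1,III-2]: 4 consistent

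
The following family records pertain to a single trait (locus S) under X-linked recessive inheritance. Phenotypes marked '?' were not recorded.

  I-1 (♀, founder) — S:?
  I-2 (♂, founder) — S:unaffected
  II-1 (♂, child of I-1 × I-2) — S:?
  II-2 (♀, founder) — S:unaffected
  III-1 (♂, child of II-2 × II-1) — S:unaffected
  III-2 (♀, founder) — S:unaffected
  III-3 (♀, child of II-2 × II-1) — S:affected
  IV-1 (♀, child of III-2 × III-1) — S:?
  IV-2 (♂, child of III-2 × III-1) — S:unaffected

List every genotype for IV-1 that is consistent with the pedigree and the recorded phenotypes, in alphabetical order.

S/I-1 ? ·: X^SX^s|X^sX^s
S/I-2 un ·: X^SY
S/II-1 ? I-1×I-2: X^sY
S/II-2 un ·: X^SX^s
S/III-1 un II-2×II-1: X^SY
S/III-2 un ·: X^SX^S|X^SX^s
S/III-3 aff II-2×II-1: X^sX^s
S/IV-1 ? III-2×III-1: X^SX^S|X^SX^s
S/IV-2 un III-2×III-1: X^SY
⇒ S over [I-1,I-2,II-1,II-2,III-1,III-2,III-3,IV-1,IV-2]: 6 consistent

IV-1 ∈ {X^SX^S, X^SX^s}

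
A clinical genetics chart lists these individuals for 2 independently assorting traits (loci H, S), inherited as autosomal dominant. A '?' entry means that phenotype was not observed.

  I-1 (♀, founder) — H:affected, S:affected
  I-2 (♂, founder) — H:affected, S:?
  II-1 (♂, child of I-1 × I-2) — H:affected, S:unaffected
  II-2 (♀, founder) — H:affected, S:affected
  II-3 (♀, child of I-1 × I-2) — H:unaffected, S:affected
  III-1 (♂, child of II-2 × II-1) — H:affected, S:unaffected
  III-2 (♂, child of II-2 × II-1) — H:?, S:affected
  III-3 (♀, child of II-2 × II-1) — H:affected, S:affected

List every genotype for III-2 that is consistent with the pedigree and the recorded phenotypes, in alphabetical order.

III-2 ∈ {HH Ss, Hh Ss, hh Ss}

H/I-1 aff ·: Hh
H/I-2 aff ·: Hh
H/II-1 aff I-1×I-2: Hh|HH
H/II-2 aff ·: Hh|HH
H/II-3 un I-1×I-2: hh
H/III-1 aff II-2×II-1: Hh|HH
H/III-2 ? II-2×II-1: hh|Hh|HH
H/III-3 aff II-2×II-1: Hh|HH
⇒ H over [I-1,I-2,II-1,II-2,II-3,III-1,III-2,III-3]: 29 consistent
S/I-1 aff ·: Ss
S/I-2 ? ·: ss|Ss
S/II-1 un I-1×I-2: ss
S/II-2 aff ·: Ss
S/II-3 aff I-1×I-2: Ss|SS
S/III-1 un II-2×II-1: ss
S/III-2 aff II-2×II-1: Ss
S/III-3 aff II-2×II-1: Ss
⇒ S over [I-1,I-2,II-1,II-2,II-3,III-1,III-2,III-3]: 3 consistent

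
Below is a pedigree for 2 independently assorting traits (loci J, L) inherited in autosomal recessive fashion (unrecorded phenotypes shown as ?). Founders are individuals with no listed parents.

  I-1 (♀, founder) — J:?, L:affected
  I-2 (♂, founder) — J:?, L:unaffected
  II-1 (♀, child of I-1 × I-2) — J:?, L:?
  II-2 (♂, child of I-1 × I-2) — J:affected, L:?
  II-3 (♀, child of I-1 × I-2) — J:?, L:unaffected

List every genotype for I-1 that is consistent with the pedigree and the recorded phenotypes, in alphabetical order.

I-1 ∈ {Jj ll, jj ll}

J/I-1 ? ·: Jj|jj
J/I-2 ? ·: Jj|jj
J/II-1 ? I-1×I-2: JJ|Jj|jj
J/II-2 aff I-1×I-2: jj
J/II-3 ? I-1×I-2: JJ|Jj|jj
⇒ J over [I-1,I-2,II-1,II-2,II-3]: 18 consistent
L/I-1 aff ·: ll
L/I-2 un ·: LL|Ll
L/II-1 ? I-1×I-2: Ll|ll
L/II-2 ? I-1×I-2: Ll|ll
L/II-3 un I-1×I-2: Ll
⇒ L over [I-1,I-2,II-1,II-2,II-3]: 5 consistent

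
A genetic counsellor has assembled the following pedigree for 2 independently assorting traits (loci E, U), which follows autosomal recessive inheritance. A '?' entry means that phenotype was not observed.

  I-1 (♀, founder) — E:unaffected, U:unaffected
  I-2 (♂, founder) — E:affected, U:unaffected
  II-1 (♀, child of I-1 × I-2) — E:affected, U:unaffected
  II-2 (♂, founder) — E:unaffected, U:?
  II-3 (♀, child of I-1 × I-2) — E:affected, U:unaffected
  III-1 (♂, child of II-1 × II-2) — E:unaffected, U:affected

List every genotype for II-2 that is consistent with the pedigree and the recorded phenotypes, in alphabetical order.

E/I-1 un ·: Ee
E/I-2 aff ·: ee
E/II-1 aff I-1×I-2: ee
E/II-2 un ·: EE|Ee
E/II-3 aff I-1×I-2: ee
E/III-1 un II-1×II-2: Ee
⇒ E over [I-1,I-2,II-1,II-2,II-3,III-1]: 2 consistent
U/I-1 un ·: UU|Uu
U/I-2 un ·: UU|Uu
U/II-1 un I-1×I-2: Uu
U/II-2 ? ·: Uu|uu
U/II-3 un I-1×I-2: UU|Uu
U/III-1 aff II-1×II-2: uu
⇒ U over [I-1,I-2,II-1,II-2,II-3,III-1]: 12 consistent

II-2 ∈ {EE Uu, EE uu, Ee Uu, Ee uu}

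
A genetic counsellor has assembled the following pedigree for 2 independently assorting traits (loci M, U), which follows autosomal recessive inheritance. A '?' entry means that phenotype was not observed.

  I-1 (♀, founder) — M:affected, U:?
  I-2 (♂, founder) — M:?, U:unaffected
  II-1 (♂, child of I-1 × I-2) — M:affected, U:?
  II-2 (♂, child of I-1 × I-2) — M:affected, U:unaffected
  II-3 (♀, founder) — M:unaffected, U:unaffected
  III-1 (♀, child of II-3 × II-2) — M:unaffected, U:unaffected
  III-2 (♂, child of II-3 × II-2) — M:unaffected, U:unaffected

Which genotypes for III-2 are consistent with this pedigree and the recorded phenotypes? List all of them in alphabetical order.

M/I-1 aff ·: mm
M/I-2 ? ·: Mm|mm
M/II-1 aff I-1×I-2: mm
M/II-2 aff I-1×I-2: mm
M/II-3 un ·: MM|Mm
M/III-1 un II-3×II-2: Mm
M/III-2 un II-3×II-2: Mm
⇒ M over [I-1,I-2,II-1,II-2,II-3,III-1,III-2]: 4 consistent
U/I-1 ? ·: UU|Uu|uu
U/I-2 un ·: UU|Uu
U/II-1 ? I-1×I-2: UU|Uu|uu
U/II-2 un I-1×I-2: UU|Uu
U/II-3 un ·: UU|Uu
U/III-1 un II-3×II-2: UU|Uu
U/III-2 un II-3×II-2: UU|Uu
⇒ U over [I-1,I-2,II-1,II-2,II-3,III-1,III-2]: 120 consistent

III-2 ∈ {Mm UU, Mm Uu}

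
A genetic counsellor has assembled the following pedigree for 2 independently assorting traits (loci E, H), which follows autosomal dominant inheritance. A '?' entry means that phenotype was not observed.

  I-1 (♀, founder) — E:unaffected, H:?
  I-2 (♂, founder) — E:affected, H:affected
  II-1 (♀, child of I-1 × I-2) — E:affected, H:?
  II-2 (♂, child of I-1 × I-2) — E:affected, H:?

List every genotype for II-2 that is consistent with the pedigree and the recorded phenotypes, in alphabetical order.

E/I-1 un ·: ee
E/I-2 aff ·: Ee|EE
E/II-1 aff I-1×I-2: Ee
E/II-2 aff I-1×I-2: Ee
⇒ E over [I-1,I-2,II-1,II-2]: 2 consistent
H/I-1 ? ·: hh|Hh|HH
H/I-2 aff ·: Hh|HH
H/II-1 ? I-1×I-2: hh|Hh|HH
H/II-2 ? I-1×I-2: hh|Hh|HH
⇒ H over [I-1,I-2,II-1,II-2]: 23 consistent

II-2 ∈ {Ee HH, Ee Hh, Ee hh}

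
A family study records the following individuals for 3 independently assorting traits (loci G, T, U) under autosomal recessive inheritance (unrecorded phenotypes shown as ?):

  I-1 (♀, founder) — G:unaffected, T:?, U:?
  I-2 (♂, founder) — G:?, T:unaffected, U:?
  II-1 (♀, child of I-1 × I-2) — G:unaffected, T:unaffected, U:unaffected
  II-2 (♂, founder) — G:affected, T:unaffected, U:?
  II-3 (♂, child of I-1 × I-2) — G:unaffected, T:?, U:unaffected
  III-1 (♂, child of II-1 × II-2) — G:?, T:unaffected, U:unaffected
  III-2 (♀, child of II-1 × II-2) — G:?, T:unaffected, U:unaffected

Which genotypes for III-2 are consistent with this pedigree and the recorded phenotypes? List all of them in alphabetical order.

III-2 ∈ {Gg TT UU, Gg TT Uu, Gg Tt UU, Gg Tt Uu, gg TT UU, gg TT Uu, gg Tt UU, gg Tt Uu}

G/I-1 un ·: GG|Gg
G/I-2 ? ·: GG|Gg|gg
G/II-1 un I-1×I-2: GG|Gg
G/II-2 aff ·: gg
G/II-3 un I-1×I-2: GG|Gg
G/III-1 ? II-1×II-2: Gg|gg
G/III-2 ? II-1×II-2: Gg|gg
⇒ G over [I-1,I-2,II-1,II-2,II-3,III-1,III-2]: 39 consistent
T/I-1 ? ·: TT|Tt|tt
T/I-2 un ·: TT|Tt
T/II-1 un I-1×I-2: TT|Tt
T/II-2 un ·: TT|Tt
T/II-3 ? I-1×I-2: TT|Tt|tt
T/III-1 un II-1×II-2: TT|Tt
T/III-2 un II-1×II-2: TT|Tt
⇒ T over [I-1,I-2,II-1,II-2,II-3,III-1,III-2]: 120 consistent
U/I-1 ? ·: UU|Uu|uu
U/I-2 ? ·: UU|Uu|uu
U/II-1 un I-1×I-2: UU|Uu
U/II-2 ? ·: UU|Uu|uu
U/II-3 un I-1×I-2: UU|Uu
U/III-1 un II-1×II-2: UU|Uu
U/III-2 un II-1×II-2: UU|Uu
⇒ U over [I-1,I-2,II-1,II-2,II-3,III-1,III-2]: 132 consistent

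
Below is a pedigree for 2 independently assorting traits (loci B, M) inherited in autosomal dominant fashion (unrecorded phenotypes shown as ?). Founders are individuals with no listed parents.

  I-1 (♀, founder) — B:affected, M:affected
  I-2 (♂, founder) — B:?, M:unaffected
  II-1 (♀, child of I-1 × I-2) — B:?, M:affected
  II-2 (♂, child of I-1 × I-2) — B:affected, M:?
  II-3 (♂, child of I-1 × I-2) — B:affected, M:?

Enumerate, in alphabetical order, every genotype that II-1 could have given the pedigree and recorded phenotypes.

B/I-1 aff ·: Bb|BB
B/I-2 ? ·: bb|Bb|BB
B/II-1 ? I-1×I-2: bb|Bb|BB
B/II-2 aff I-1×I-2: Bb|BB
B/II-3 aff I-1×I-2: Bb|BB
⇒ B over [I-1,I-2,II-1,II-2,II-3]: 32 consistent
M/I-1 aff ·: Mm|MM
M/I-2 un ·: mm
M/II-1 aff I-1×I-2: Mm
M/II-2 ? I-1×I-2: mm|Mm
M/II-3 ? I-1×I-2: mm|Mm
⇒ M over [I-1,I-2,II-1,II-2,II-3]: 5 consistent

II-1 ∈ {BB Mm, Bb Mm, bb Mm}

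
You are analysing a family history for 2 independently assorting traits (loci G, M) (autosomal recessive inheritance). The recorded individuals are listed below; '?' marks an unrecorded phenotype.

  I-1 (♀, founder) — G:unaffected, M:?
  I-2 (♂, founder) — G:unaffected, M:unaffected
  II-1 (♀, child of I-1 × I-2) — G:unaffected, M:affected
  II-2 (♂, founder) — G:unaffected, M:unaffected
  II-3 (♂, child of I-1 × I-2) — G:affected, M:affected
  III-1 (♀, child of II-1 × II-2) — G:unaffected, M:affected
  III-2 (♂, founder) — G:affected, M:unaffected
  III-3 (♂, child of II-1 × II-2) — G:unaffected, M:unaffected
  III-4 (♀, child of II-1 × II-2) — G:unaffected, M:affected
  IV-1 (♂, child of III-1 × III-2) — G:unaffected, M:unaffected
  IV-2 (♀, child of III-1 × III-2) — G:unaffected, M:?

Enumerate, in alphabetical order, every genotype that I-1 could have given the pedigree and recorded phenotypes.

I-1 ∈ {Gg Mm, Gg mm}

G/I-1 un ·: Gg
G/I-2 un ·: Gg
G/II-1 un I-1×I-2: GG|Gg
G/II-2 un ·: GG|Gg
G/II-3 aff I-1×I-2: gg
G/III-1 un II-1×II-2: GG|Gg
G/III-2 aff ·: gg
G/III-3 un II-1×II-2: GG|Gg
G/III-4 un II-1×II-2: GG|Gg
G/IV-1 un III-1×III-2: Gg
G/IV-2 un III-1×III-2: Gg
⇒ G over [I-1,I-2,II-1,II-2,II-3,III-1,III-2,III-3,III-4,IV-1,IV-2]: 25 consistent
M/I-1 ? ·: Mm|mm
M/I-2 un ·: Mm
M/II-1 aff I-1×I-2: mm
M/II-2 un ·: Mm
M/II-3 aff I-1×I-2: mm
M/III-1 aff II-1×II-2: mm
M/III-2 un ·: MM|Mm
M/III-3 un II-1×II-2: Mm
M/III-4 aff II-1×II-2: mm
M/IV-1 un III-1×III-2: Mm
M/IV-2 ? III-1×III-2: Mm|mm
⇒ M over [I-1,I-2,II-1,II-2,II-3,III-1,III-2,III-3,III-4,IV-1,IV-2]: 6 consistent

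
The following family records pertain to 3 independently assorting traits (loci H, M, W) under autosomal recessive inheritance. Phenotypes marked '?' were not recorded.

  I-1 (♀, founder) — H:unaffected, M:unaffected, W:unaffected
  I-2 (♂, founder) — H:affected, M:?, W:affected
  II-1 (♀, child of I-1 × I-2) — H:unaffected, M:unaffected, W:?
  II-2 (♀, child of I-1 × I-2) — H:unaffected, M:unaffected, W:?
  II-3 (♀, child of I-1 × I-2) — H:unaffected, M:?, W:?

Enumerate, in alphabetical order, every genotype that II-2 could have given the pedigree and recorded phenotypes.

II-2 ∈ {Hh MM Ww, Hh MM ww, Hh Mm Ww, Hh Mm ww}

H/I-1 un ·: HH|Hh
H/I-2 aff ·: hh
H/II-1 un I-1×I-2: Hh
H/II-2 un I-1×I-2: Hh
H/II-3 un I-1×I-2: Hh
⇒ H over [I-1,I-2,II-1,II-2,II-3]: 2 consistent
M/I-1 un ·: MM|Mm
M/I-2 ? ·: MM|Mm|mm
M/II-1 un I-1×I-2: MM|Mm
M/II-2 un I-1×I-2: MM|Mm
M/II-3 ? I-1×I-2: MM|Mm|mm
⇒ M over [I-1,I-2,II-1,II-2,II-3]: 32 consistent
W/I-1 un ·: WW|Ww
W/I-2 aff ·: ww
W/II-1 ? I-1×I-2: Ww|ww
W/II-2 ? I-1×I-2: Ww|ww
W/II-3 ? I-1×I-2: Ww|ww
⇒ W over [I-1,I-2,II-1,II-2,II-3]: 9 consistent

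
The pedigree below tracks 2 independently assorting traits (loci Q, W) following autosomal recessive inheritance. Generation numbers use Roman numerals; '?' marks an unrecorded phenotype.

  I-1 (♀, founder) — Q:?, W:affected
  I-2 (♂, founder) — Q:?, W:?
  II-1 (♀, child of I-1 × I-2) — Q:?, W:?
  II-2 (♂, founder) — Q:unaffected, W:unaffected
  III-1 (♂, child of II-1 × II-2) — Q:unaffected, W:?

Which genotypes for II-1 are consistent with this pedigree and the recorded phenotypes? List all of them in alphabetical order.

II-1 ∈ {QQ Ww, QQ ww, Qq Ww, Qq ww, qq Ww, qq ww}

Q/I-1 ? ·: QQ|Qq|qq
Q/I-2 ? ·: QQ|Qq|qq
Q/II-1 ? I-1×I-2: QQ|Qq|qq
Q/II-2 un ·: QQ|Qq
Q/III-1 un II-1×II-2: QQ|Qq
⇒ Q over [I-1,I-2,II-1,II-2,III-1]: 48 consistent
W/I-1 aff ·: ww
W/I-2 ? ·: WW|Ww|ww
W/II-1 ? I-1×I-2: Ww|ww
W/II-2 un ·: WW|Ww
W/III-1 ? II-1×II-2: WW|Ww|ww
⇒ W over [I-1,I-2,II-1,II-2,III-1]: 16 consistent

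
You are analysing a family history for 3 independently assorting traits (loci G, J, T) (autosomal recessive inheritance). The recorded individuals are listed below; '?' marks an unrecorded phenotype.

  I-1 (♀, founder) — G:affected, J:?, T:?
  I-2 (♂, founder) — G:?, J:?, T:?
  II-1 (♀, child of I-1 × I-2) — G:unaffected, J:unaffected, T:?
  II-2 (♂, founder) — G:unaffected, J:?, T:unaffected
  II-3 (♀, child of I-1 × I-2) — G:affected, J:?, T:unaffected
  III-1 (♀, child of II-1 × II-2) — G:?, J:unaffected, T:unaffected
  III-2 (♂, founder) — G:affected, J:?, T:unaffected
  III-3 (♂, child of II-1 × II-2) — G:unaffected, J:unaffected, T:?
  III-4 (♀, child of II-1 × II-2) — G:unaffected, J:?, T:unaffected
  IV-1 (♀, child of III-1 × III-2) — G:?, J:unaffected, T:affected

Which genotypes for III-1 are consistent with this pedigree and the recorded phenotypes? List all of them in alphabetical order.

G/I-1 aff ·: gg
G/I-2 ? ·: Gg
G/II-1 un I-1×I-2: Gg
G/II-2 un ·: GG|Gg
G/II-3 aff I-1×I-2: gg
G/III-1 ? II-1×II-2: GG|Gg|gg
G/III-2 aff ·: gg
G/III-3 un II-1×II-2: GG|Gg
G/III-4 un II-1×II-2: GG|Gg
G/IV-1 ? III-1×III-2: Gg|gg
⇒ G over [I-1,I-2,II-1,II-2,II-3,III-1,III-2,III-3,III-4,IV-1]: 28 consistent
J/I-1 ? ·: JJ|Jj|jj
J/I-2 ? ·: JJ|Jj|jj
J/II-1 un I-1×I-2: JJ|Jj
J/II-2 ? ·: JJ|Jj|jj
J/II-3 ? I-1×I-2: JJ|Jj|jj
J/III-1 un II-1×II-2: JJ|Jj
J/III-2 ? ·: JJ|Jj|jj
J/III-3 un II-1×II-2: JJ|Jj
J/III-4 ? II-1×II-2: JJ|Jj|jj
J/IV-1 un III-1×III-2: JJ|Jj
⇒ J over [I-1,I-2,II-1,II-2,II-3,III-1,III-2,III-3,III-4,IV-1]: 1660 consistent
T/I-1 ? ·: TT|Tt|tt
T/I-2 ? ·: TT|Tt|tt
T/II-1 ? I-1×I-2: TT|Tt|tt
T/II-2 un ·: TT|Tt
T/II-3 un I-1×I-2: TT|Tt
T/III-1 un II-1×II-2: Tt
T/III-2 un ·: Tt
T/III-3 ? II-1×II-2: TT|Tt|tt
T/III-4 un II-1×II-2: TT|Tt
T/IV-1 aff III-1×III-2: tt
⇒ T over [I-1,I-2,II-1,II-2,II-3,III-1,III-2,III-3,III-4,IV-1]: 140 consistent

III-1 ∈ {GG JJ Tt, GG Jj Tt, Gg JJ Tt, Gg Jj Tt, gg JJ Tt, gg Jj Tt}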